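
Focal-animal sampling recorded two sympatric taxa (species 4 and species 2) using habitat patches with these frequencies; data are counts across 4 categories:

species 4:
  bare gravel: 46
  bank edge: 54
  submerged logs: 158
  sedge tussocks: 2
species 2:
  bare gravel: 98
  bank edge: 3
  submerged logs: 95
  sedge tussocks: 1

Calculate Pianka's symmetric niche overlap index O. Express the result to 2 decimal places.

Proportions for species 4 (n=260): 46/260=0.1769, 54/260=0.2077, 158/260=0.6077, 2/260=0.0077
Proportions for species 2 (n=197): 98/197=0.4975, 3/197=0.0152, 95/197=0.4822, 1/197=0.0051
Σ p₁ᵢp₂ᵢ = 0.088008 + 0.003157 + 0.293033 + 0.000039 = 0.384237
Σp_1ᵢ² = 0.1769² + 0.2077² + 0.6077² + 0.0077² = 0.031294 + 0.043139 + 0.369299 + 0.000059 = 0.443791
Σp_2ᵢ² = 0.4975² + 0.0152² + 0.4822² + 0.0051² = 0.247506 + 0.000231 + 0.232517 + 0.000026 = 0.480280
O = 0.384237 / √(0.443791 × 0.480280) = 0.384237 / 0.4616751 = 0.8323

0.83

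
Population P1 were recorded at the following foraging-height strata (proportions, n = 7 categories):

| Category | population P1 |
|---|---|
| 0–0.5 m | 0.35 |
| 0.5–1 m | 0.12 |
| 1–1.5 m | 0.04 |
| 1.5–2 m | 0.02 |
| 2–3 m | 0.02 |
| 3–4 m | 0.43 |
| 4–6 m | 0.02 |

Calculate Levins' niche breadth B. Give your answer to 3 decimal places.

3.081

Σpᵢ² = 0.35² + 0.12² + 0.04² + 0.02² + 0.02² + 0.43² + 0.02² = 0.1225 + 0.0144 + 0.0016 + 0.0004 + 0.0004 + 0.1849 + 0.0004 = 0.3246
B = 1 / 0.3246 = 3.08071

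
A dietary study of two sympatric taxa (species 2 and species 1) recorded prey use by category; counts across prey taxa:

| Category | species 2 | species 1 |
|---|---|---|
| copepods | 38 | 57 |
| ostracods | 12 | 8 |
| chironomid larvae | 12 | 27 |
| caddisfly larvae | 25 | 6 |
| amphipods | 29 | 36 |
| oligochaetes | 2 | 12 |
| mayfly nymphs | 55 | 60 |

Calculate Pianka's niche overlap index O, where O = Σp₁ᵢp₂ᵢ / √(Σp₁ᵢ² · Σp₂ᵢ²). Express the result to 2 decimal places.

0.94

Proportions for species 2 (n=173): 38/173=0.2197, 12/173=0.0694, 12/173=0.0694, 25/173=0.1445, 29/173=0.1676, 2/173=0.0116, 55/173=0.3179
Proportions for species 1 (n=206): 57/206=0.2767, 8/206=0.0388, 27/206=0.1311, 6/206=0.0291, 36/206=0.1748, 12/206=0.0583, 60/206=0.2913
Σ p₁ᵢp₂ᵢ = 0.060791 + 0.002693 + 0.009098 + 0.004205 + 0.029296 + 0.000676 + 0.092604 = 0.199363
Σp_1ᵢ² = 0.2197² + 0.0694² + 0.0694² + 0.1445² + 0.1676² + 0.0116² + 0.3179² = 0.048268 + 0.004816 + 0.004816 + 0.020880 + 0.028090 + 0.000135 + 0.101060 = 0.208065
Σp_2ᵢ² = 0.2767² + 0.0388² + 0.1311² + 0.0291² + 0.1748² + 0.0583² + 0.2913² = 0.076563 + 0.001505 + 0.017187 + 0.000847 + 0.030555 + 0.003399 + 0.084856 = 0.214912
O = 0.199363 / √(0.208065 × 0.214912) = 0.199363 / 0.2114608 = 0.9428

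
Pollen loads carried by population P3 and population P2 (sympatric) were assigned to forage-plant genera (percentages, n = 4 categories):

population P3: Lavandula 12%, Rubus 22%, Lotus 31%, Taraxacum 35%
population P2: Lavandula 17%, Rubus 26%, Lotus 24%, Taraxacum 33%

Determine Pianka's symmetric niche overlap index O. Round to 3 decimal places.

0.983

Convert percentages to proportions (divide by 100).
Σ p₁ᵢp₂ᵢ = 0.0204 + 0.0572 + 0.0744 + 0.1155 = 0.2675
Σp_1ᵢ² = 0.12² + 0.22² + 0.31² + 0.35² = 0.0144 + 0.0484 + 0.0961 + 0.1225 = 0.2814
Σp_2ᵢ² = 0.17² + 0.26² + 0.24² + 0.33² = 0.0289 + 0.0676 + 0.0576 + 0.1089 = 0.2630
O = 0.2675 / √(0.2814 × 0.2630) = 0.2675 / 0.272044 = 0.98330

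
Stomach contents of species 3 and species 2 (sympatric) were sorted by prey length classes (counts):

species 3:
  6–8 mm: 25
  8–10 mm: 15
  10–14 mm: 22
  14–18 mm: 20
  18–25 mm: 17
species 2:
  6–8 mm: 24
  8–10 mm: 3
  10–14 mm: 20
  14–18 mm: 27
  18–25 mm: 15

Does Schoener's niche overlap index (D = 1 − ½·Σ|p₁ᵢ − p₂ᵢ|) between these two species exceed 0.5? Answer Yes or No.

Proportions for species 3 (n=99): 25/99=0.2525, 15/99=0.1515, 22/99=0.2222, 20/99=0.2020, 17/99=0.1717
Proportions for species 2 (n=89): 24/89=0.2697, 3/89=0.0337, 20/89=0.2247, 27/89=0.3034, 15/89=0.1685
Σ|p₁ᵢ − p₂ᵢ| = 0.0172 + 0.1178 + 0.0025 + 0.1014 + 0.0032 = 0.2421
D = 1 − ½ × 0.2421 = 1 − 0.12105 = 0.87895
D = 0.87895 > 0.5 → Yes.

Yes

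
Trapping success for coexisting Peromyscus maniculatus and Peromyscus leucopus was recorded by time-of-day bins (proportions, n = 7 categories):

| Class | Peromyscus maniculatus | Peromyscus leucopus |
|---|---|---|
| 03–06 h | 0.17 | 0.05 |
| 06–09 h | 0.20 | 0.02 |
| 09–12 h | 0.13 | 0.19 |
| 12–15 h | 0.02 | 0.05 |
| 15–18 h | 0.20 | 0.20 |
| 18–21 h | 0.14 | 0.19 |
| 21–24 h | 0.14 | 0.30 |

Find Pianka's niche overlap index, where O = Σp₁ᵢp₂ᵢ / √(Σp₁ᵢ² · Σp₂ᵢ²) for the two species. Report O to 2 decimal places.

Σ p₁ᵢp₂ᵢ = 0.0085 + 0.0040 + 0.0247 + 0.0010 + 0.0400 + 0.0266 + 0.0420 = 0.1468
Σp_1ᵢ² = 0.17² + 0.20² + 0.13² + 0.02² + 0.20² + 0.14² + 0.14² = 0.0289 + 0.0400 + 0.0169 + 0.0004 + 0.0400 + 0.0196 + 0.0196 = 0.1654
Σp_2ᵢ² = 0.05² + 0.02² + 0.19² + 0.05² + 0.20² + 0.19² + 0.30² = 0.0025 + 0.0004 + 0.0361 + 0.0025 + 0.0400 + 0.0361 + 0.0900 = 0.2076
O = 0.1468 / √(0.1654 × 0.2076) = 0.1468 / 0.18530 = 0.7922

0.79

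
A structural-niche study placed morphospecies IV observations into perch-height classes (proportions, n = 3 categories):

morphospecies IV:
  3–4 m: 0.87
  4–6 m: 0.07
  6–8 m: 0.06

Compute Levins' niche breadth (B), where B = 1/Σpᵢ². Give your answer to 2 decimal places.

Σpᵢ² = 0.87² + 0.07² + 0.06² = 0.7569 + 0.0049 + 0.0036 = 0.7654
B = 1 / 0.7654 = 1.3065

1.31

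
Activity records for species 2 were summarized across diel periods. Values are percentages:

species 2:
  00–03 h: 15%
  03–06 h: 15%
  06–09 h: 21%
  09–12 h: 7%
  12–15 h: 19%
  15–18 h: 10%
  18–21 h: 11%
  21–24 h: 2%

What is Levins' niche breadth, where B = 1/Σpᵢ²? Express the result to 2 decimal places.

6.55

Convert percentages to proportions (divide by 100).
Σpᵢ² = 0.15² + 0.15² + 0.21² + 0.07² + 0.19² + 0.10² + 0.11² + 0.02² = 0.0225 + 0.0225 + 0.0441 + 0.0049 + 0.0361 + 0.0100 + 0.0121 + 0.0004 = 0.1526
B = 1 / 0.1526 = 6.5531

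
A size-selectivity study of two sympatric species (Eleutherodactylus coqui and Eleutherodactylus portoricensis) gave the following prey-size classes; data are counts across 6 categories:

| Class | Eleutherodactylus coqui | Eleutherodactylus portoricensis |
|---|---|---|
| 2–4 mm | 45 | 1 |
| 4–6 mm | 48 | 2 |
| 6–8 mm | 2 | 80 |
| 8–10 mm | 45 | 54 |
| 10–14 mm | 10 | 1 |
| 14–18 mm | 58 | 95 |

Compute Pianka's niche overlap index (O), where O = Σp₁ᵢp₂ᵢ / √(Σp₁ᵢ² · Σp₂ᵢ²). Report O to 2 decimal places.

Proportions for Eleutherodactylus coqui (n=208): 45/208=0.2163, 48/208=0.2308, 2/208=0.0096, 45/208=0.2163, 10/208=0.0481, 58/208=0.2788
Proportions for Eleutherodactylus portoricensis (n=233): 1/233=0.0043, 2/233=0.0086, 80/233=0.3433, 54/233=0.2318, 1/233=0.0043, 95/233=0.4077
Σ p₁ᵢp₂ᵢ = 0.000930 + 0.001985 + 0.003296 + 0.050138 + 0.000207 + 0.113667 = 0.170223
Σp_1ᵢ² = 0.2163² + 0.2308² + 0.0096² + 0.2163² + 0.0481² + 0.2788² = 0.046786 + 0.053269 + 0.000092 + 0.046786 + 0.002314 + 0.077729 = 0.226976
Σp_2ᵢ² = 0.0043² + 0.0086² + 0.3433² + 0.2318² + 0.0043² + 0.4077² = 0.000018 + 0.000074 + 0.117855 + 0.053731 + 0.000018 + 0.166219 = 0.337915
O = 0.170223 / √(0.226976 × 0.337915) = 0.170223 / 0.2769451 = 0.6146

0.61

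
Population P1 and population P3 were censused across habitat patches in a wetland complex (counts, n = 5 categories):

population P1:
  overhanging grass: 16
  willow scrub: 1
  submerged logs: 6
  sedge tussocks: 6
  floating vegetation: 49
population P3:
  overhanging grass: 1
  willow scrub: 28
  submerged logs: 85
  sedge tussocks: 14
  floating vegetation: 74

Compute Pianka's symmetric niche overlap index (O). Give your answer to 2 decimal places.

0.70

Proportions for population P1 (n=78): 16/78=0.2051, 1/78=0.0128, 6/78=0.0769, 6/78=0.0769, 49/78=0.6282
Proportions for population P3 (n=202): 1/202=0.0050, 28/202=0.1386, 85/202=0.4208, 14/202=0.0693, 74/202=0.3663
Σ p₁ᵢp₂ᵢ = 0.001026 + 0.001774 + 0.032360 + 0.005329 + 0.230110 = 0.270599
Σp_1ᵢ² = 0.2051² + 0.0128² + 0.0769² + 0.0769² + 0.6282² = 0.042066 + 0.000164 + 0.005914 + 0.005914 + 0.394635 = 0.448693
Σp_2ᵢ² = 0.0050² + 0.1386² + 0.4208² + 0.0693² + 0.3663² = 0.000025 + 0.019210 + 0.177073 + 0.004802 + 0.134176 = 0.335286
O = 0.270599 / √(0.448693 × 0.335286) = 0.270599 / 0.3878666 = 0.6977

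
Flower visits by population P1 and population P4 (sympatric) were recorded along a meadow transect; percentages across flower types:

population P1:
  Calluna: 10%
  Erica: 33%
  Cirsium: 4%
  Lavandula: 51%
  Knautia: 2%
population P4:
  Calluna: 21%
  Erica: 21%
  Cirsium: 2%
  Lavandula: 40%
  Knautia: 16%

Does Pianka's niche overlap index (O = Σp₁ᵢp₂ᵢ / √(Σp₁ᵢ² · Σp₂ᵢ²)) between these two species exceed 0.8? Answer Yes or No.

Yes

Convert percentages to proportions (divide by 100).
Σ p₁ᵢp₂ᵢ = 0.0210 + 0.0693 + 0.0008 + 0.2040 + 0.0032 = 0.2983
Σp_1ᵢ² = 0.10² + 0.33² + 0.04² + 0.51² + 0.02² = 0.0100 + 0.1089 + 0.0016 + 0.2601 + 0.0004 = 0.3810
Σp_2ᵢ² = 0.21² + 0.21² + 0.02² + 0.40² + 0.16² = 0.0441 + 0.0441 + 0.0004 + 0.1600 + 0.0256 = 0.2742
O = 0.2983 / √(0.3810 × 0.2742) = 0.2983 / 0.32322 = 0.9229
O = 0.9229 > 0.8 → Yes.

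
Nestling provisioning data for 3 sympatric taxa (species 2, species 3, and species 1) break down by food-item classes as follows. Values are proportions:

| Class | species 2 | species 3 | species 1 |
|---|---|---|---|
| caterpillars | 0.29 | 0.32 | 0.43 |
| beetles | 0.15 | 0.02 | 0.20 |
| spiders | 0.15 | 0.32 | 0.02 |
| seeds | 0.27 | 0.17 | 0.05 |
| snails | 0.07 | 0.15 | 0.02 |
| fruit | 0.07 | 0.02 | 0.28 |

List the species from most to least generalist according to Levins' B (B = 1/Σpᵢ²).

Σp_2ᵢ² = 0.29² + 0.15² + 0.15² + 0.27² + 0.07² + 0.07² = 0.0841 + 0.0225 + 0.0225 + 0.0729 + 0.0049 + 0.0049 = 0.2118
B_2 = 1 / 0.2118 = 4.7214
Σp_3ᵢ² = 0.32² + 0.02² + 0.32² + 0.17² + 0.15² + 0.02² = 0.1024 + 0.0004 + 0.1024 + 0.0289 + 0.0225 + 0.0004 = 0.2570
B_3 = 1 / 0.2570 = 3.8911
Σp_1ᵢ² = 0.43² + 0.20² + 0.02² + 0.05² + 0.02² + 0.28² = 0.1849 + 0.0400 + 0.0004 + 0.0025 + 0.0004 + 0.0784 = 0.3066
B_1 = 1 / 0.3066 = 3.2616
Ranking by B (broadest → narrowest): species 2 (4.72) > species 3 (3.89) > species 1 (3.26)

species 2 > species 3 > species 1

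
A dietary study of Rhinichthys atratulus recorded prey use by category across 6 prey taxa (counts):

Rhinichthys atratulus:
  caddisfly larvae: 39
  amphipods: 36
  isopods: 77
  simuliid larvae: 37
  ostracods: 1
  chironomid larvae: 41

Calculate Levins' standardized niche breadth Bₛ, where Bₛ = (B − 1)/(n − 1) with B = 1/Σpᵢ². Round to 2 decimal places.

0.70

Proportions for Rhinichthys atratulus (n=231): 39/231=0.1688, 36/231=0.1558, 77/231=0.3333, 37/231=0.1602, 1/231=0.0043, 41/231=0.1775
Σpᵢ² = 0.1688² + 0.1558² + 0.3333² + 0.1602² + 0.0043² + 0.1775² = 0.028493 + 0.024274 + 0.111089 + 0.025664 + 0.000018 + 0.031506 = 0.221044
B = 1 / 0.221044 = 4.5240
Bₛ = (B − 1)/(n − 1) = (4.5240 − 1)/(6 − 1) = 3.5240/5 = 0.7048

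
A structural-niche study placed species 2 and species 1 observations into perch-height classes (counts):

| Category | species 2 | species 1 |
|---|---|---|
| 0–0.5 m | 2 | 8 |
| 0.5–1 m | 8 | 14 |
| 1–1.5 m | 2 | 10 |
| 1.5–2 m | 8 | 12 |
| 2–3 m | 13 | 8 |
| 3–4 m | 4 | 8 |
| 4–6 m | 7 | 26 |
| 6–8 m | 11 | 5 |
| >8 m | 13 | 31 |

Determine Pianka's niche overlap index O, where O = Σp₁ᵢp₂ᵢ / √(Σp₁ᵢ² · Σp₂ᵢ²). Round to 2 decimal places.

Proportions for species 2 (n=68): 2/68=0.0294, 8/68=0.1176, 2/68=0.0294, 8/68=0.1176, 13/68=0.1912, 4/68=0.0588, 7/68=0.1029, 11/68=0.1618, 13/68=0.1912
Proportions for species 1 (n=122): 8/122=0.0656, 14/122=0.1148, 10/122=0.0820, 12/122=0.0984, 8/122=0.0656, 8/122=0.0656, 26/122=0.2131, 5/122=0.0410, 31/122=0.2541
Σ p₁ᵢp₂ᵢ = 0.001929 + 0.013500 + 0.002411 + 0.011572 + 0.012543 + 0.003857 + 0.021928 + 0.006634 + 0.048584 = 0.122958
Σp_1ᵢ² = 0.0294² + 0.1176² + 0.0294² + 0.1176² + 0.1912² + 0.0588² + 0.1029² + 0.1618² + 0.1912² = 0.000864 + 0.013830 + 0.000864 + 0.013830 + 0.036557 + 0.003457 + 0.010588 + 0.026179 + 0.036557 = 0.142726
Σp_2ᵢ² = 0.0656² + 0.1148² + 0.0820² + 0.0984² + 0.0656² + 0.0656² + 0.2131² + 0.0410² + 0.2541² = 0.004303 + 0.013179 + 0.006724 + 0.009683 + 0.004303 + 0.004303 + 0.045412 + 0.001681 + 0.064567 = 0.154155
O = 0.122958 / √(0.142726 × 0.154155) = 0.122958 / 0.1483305 = 0.8289

0.83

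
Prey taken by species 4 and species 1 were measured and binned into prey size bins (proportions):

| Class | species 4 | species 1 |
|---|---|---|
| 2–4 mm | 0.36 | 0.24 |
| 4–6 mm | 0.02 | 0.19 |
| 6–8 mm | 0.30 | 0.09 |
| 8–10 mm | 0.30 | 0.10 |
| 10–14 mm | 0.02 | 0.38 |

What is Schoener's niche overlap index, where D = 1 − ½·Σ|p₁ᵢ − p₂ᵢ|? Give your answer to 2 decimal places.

Σ|p₁ᵢ − p₂ᵢ| = 0.12 + 0.17 + 0.21 + 0.20 + 0.36 = 1.06
D = 1 − ½ × 1.06 = 1 − 0.530 = 0.4700

0.47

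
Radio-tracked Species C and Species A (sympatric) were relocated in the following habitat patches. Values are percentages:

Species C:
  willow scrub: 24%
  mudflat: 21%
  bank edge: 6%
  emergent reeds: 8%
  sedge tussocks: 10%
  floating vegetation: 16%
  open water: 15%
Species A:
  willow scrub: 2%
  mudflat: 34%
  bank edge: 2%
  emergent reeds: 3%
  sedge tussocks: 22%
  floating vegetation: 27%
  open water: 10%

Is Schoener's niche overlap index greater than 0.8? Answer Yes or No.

No

Convert percentages to proportions (divide by 100).
Σ|p₁ᵢ − p₂ᵢ| = 0.22 + 0.13 + 0.04 + 0.05 + 0.12 + 0.11 + 0.05 = 0.72
D = 1 − ½ × 0.72 = 1 − 0.360 = 0.6400
D = 0.6400 < 0.8 → No.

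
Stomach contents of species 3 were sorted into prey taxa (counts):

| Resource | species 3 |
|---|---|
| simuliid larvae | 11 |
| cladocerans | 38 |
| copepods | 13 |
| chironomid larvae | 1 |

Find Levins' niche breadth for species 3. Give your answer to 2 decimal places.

Proportions for species 3 (n=63): 11/63=0.1746, 38/63=0.6032, 13/63=0.2063, 1/63=0.0159
Σpᵢ² = 0.1746² + 0.6032² + 0.2063² + 0.0159² = 0.030485 + 0.363850 + 0.042560 + 0.000253 = 0.437148
B = 1 / 0.437148 = 2.2876

2.29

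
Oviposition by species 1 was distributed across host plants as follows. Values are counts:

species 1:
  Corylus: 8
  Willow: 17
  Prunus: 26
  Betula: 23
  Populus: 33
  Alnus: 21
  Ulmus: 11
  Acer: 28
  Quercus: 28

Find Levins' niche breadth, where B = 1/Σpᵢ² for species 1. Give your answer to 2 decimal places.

Proportions for species 1 (n=195): 8/195=0.0410, 17/195=0.0872, 26/195=0.1333, 23/195=0.1179, 33/195=0.1692, 21/195=0.1077, 11/195=0.0564, 28/195=0.1436, 28/195=0.1436
Σpᵢ² = 0.0410² + 0.0872² + 0.1333² + 0.1179² + 0.1692² + 0.1077² + 0.0564² + 0.1436² + 0.1436² = 0.001681 + 0.007604 + 0.017769 + 0.013900 + 0.028629 + 0.011599 + 0.003181 + 0.020621 + 0.020621 = 0.125605
B = 1 / 0.125605 = 7.9615

7.96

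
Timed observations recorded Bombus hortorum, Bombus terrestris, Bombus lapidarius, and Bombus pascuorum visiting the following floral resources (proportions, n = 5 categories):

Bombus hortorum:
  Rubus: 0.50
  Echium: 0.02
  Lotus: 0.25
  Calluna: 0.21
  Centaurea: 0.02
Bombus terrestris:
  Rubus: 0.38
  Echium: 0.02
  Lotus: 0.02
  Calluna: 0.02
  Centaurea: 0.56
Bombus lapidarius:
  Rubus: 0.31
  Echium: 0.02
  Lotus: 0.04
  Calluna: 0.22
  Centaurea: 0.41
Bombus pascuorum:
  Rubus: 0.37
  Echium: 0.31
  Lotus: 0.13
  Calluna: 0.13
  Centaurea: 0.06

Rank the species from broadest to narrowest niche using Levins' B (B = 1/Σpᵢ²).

Bombus pascuorum > Bombus lapidarius > Bombus hortorum > Bombus terrestris

Σp_hortᵢ² = 0.50² + 0.02² + 0.25² + 0.21² + 0.02² = 0.2500 + 0.0004 + 0.0625 + 0.0441 + 0.0004 = 0.3574
B_hort = 1 / 0.3574 = 2.7980
Σp_terrᵢ² = 0.38² + 0.02² + 0.02² + 0.02² + 0.56² = 0.1444 + 0.0004 + 0.0004 + 0.0004 + 0.3136 = 0.4592
B_terr = 1 / 0.4592 = 2.1777
Σp_lapiᵢ² = 0.31² + 0.02² + 0.04² + 0.22² + 0.41² = 0.0961 + 0.0004 + 0.0016 + 0.0484 + 0.1681 = 0.3146
B_lapi = 1 / 0.3146 = 3.1786
Σp_pascᵢ² = 0.37² + 0.31² + 0.13² + 0.13² + 0.06² = 0.1369 + 0.0961 + 0.0169 + 0.0169 + 0.0036 = 0.2704
B_pasc = 1 / 0.2704 = 3.6982
Ranking by B (broadest → narrowest): Bombus pascuorum (3.70) > Bombus lapidarius (3.18) > Bombus hortorum (2.80) > Bombus terrestris (2.18)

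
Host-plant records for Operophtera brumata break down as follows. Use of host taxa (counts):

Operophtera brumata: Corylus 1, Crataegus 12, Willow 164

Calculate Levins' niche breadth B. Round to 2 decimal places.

Proportions for Operophtera brumata (n=177): 1/177=0.0056, 12/177=0.0678, 164/177=0.9266
Σpᵢ² = 0.0056² + 0.0678² + 0.9266² = 0.000031 + 0.004597 + 0.858588 = 0.863216
B = 1 / 0.863216 = 1.1585

1.16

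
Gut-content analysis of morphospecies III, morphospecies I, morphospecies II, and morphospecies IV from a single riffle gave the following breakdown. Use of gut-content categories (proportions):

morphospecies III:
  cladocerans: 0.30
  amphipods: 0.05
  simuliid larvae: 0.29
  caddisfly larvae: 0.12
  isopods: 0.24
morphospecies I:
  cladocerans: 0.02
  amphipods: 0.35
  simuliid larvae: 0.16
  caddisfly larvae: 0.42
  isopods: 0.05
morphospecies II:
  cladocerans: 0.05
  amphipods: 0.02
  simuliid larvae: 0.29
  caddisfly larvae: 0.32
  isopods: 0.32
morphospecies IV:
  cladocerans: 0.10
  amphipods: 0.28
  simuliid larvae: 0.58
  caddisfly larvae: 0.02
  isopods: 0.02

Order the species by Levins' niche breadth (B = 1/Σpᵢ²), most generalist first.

morphospecies III > morphospecies II > morphospecies I > morphospecies IV

Σp_IIIᵢ² = 0.30² + 0.05² + 0.29² + 0.12² + 0.24² = 0.0900 + 0.0025 + 0.0841 + 0.0144 + 0.0576 = 0.2486
B_III = 1 / 0.2486 = 4.0225
Σp_Iᵢ² = 0.02² + 0.35² + 0.16² + 0.42² + 0.05² = 0.0004 + 0.1225 + 0.0256 + 0.1764 + 0.0025 = 0.3274
B_I = 1 / 0.3274 = 3.0544
Σp_IIᵢ² = 0.05² + 0.02² + 0.29² + 0.32² + 0.32² = 0.0025 + 0.0004 + 0.0841 + 0.1024 + 0.1024 = 0.2918
B_II = 1 / 0.2918 = 3.4270
Σp_IVᵢ² = 0.10² + 0.28² + 0.58² + 0.02² + 0.02² = 0.0100 + 0.0784 + 0.3364 + 0.0004 + 0.0004 = 0.4256
B_IV = 1 / 0.4256 = 2.3496
Ranking by B (broadest → narrowest): morphospecies III (4.02) > morphospecies II (3.43) > morphospecies I (3.05) > morphospecies IV (2.35)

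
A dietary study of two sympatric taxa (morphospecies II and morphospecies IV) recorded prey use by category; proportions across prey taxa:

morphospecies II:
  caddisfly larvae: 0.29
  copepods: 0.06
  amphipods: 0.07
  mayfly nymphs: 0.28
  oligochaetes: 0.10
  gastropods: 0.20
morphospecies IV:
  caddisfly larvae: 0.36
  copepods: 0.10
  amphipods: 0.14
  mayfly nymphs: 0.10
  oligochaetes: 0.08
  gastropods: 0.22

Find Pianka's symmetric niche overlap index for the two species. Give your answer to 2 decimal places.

0.90

Σ p₁ᵢp₂ᵢ = 0.1044 + 0.0060 + 0.0098 + 0.0280 + 0.0080 + 0.0440 = 0.2002
Σp_1ᵢ² = 0.29² + 0.06² + 0.07² + 0.28² + 0.10² + 0.20² = 0.0841 + 0.0036 + 0.0049 + 0.0784 + 0.0100 + 0.0400 = 0.2210
Σp_2ᵢ² = 0.36² + 0.10² + 0.14² + 0.10² + 0.08² + 0.22² = 0.1296 + 0.0100 + 0.0196 + 0.0100 + 0.0064 + 0.0484 = 0.2240
O = 0.2002 / √(0.2210 × 0.2240) = 0.2002 / 0.22249 = 0.8998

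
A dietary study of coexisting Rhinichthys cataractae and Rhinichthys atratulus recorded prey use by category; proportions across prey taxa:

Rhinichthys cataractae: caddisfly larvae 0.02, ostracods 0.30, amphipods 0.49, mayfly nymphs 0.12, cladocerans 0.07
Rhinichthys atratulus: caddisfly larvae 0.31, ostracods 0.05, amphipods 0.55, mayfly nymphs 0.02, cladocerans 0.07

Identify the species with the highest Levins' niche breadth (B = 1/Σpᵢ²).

Σp_cataᵢ² = 0.02² + 0.30² + 0.49² + 0.12² + 0.07² = 0.0004 + 0.0900 + 0.2401 + 0.0144 + 0.0049 = 0.3498
B_cata = 1 / 0.3498 = 2.8588
Σp_atraᵢ² = 0.31² + 0.05² + 0.55² + 0.02² + 0.07² = 0.0961 + 0.0025 + 0.3025 + 0.0004 + 0.0049 = 0.4064
B_atra = 1 / 0.4064 = 2.4606
Highest B → broadest niche (most generalist): Rhinichthys cataractae (B = 2.86).

Rhinichthys cataractae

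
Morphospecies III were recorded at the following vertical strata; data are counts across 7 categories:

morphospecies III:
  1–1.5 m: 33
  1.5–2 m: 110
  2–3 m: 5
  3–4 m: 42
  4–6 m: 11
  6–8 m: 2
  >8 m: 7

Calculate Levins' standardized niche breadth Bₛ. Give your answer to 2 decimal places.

Proportions for morphospecies III (n=210): 33/210=0.1571, 110/210=0.5238, 5/210=0.0238, 42/210=0.2000, 11/210=0.0524, 2/210=0.0095, 7/210=0.0333
Σpᵢ² = 0.1571² + 0.5238² + 0.0238² + 0.2000² + 0.0524² + 0.0095² + 0.0333² = 0.024680 + 0.274366 + 0.000566 + 0.040000 + 0.002746 + 0.000090 + 0.001109 = 0.343557
B = 1 / 0.343557 = 2.9107
Bₛ = (B − 1)/(n − 1) = (2.9107 − 1)/(7 − 1) = 1.9107/6 = 0.3185

0.32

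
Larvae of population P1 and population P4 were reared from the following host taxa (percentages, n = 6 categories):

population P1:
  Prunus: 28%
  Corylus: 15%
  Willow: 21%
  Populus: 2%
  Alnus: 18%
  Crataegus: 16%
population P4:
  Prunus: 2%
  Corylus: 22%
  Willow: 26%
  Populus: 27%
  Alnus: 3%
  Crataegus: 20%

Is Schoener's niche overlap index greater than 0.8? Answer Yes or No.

Convert percentages to proportions (divide by 100).
Σ|p₁ᵢ − p₂ᵢ| = 0.26 + 0.07 + 0.05 + 0.25 + 0.15 + 0.04 = 0.82
D = 1 − ½ × 0.82 = 1 − 0.410 = 0.5900
D = 0.5900 < 0.8 → No.

No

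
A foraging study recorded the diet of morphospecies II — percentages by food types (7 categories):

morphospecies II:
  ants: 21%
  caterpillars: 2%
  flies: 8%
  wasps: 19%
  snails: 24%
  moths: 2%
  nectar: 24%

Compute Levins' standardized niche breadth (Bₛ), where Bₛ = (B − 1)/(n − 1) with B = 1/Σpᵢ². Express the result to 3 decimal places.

0.656

Convert percentages to proportions (divide by 100).
Σpᵢ² = 0.21² + 0.02² + 0.08² + 0.19² + 0.24² + 0.02² + 0.24² = 0.0441 + 0.0004 + 0.0064 + 0.0361 + 0.0576 + 0.0004 + 0.0576 = 0.2026
B = 1 / 0.2026 = 4.93583
Bₛ = (B − 1)/(n − 1) = (4.93583 − 1)/(7 − 1) = 3.93583/6 = 0.65597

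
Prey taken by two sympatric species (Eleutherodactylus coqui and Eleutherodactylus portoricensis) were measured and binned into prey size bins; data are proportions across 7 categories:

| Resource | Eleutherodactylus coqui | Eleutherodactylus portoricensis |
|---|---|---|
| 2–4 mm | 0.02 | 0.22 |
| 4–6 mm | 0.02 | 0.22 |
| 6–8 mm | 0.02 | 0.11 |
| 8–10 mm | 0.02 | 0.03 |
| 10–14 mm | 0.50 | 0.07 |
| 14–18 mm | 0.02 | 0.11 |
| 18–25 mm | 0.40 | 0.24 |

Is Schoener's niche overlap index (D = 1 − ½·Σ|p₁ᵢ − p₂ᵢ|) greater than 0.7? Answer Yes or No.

Σ|p₁ᵢ − p₂ᵢ| = 0.20 + 0.20 + 0.09 + 0.01 + 0.43 + 0.09 + 0.16 = 1.18
D = 1 − ½ × 1.18 = 1 − 0.590 = 0.4100
D = 0.4100 < 0.7 → No.

No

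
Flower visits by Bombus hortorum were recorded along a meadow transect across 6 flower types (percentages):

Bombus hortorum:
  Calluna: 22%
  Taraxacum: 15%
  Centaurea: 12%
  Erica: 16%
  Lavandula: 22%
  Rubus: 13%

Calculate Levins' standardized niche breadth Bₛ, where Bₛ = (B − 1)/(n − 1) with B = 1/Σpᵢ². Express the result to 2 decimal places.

0.94

Convert percentages to proportions (divide by 100).
Σpᵢ² = 0.22² + 0.15² + 0.12² + 0.16² + 0.22² + 0.13² = 0.0484 + 0.0225 + 0.0144 + 0.0256 + 0.0484 + 0.0169 = 0.1762
B = 1 / 0.1762 = 5.6754
Bₛ = (B − 1)/(n − 1) = (5.6754 − 1)/(6 − 1) = 4.6754/5 = 0.9351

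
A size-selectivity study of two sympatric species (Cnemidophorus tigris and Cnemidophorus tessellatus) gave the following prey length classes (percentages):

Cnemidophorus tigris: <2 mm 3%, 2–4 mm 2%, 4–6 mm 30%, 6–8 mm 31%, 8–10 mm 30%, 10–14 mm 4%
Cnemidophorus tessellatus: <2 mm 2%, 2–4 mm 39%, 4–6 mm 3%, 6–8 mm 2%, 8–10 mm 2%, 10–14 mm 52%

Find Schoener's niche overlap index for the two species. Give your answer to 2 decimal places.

Convert percentages to proportions (divide by 100).
Σ|p₁ᵢ − p₂ᵢ| = 0.01 + 0.37 + 0.27 + 0.29 + 0.28 + 0.48 = 1.70
D = 1 − ½ × 1.70 = 1 − 0.850 = 0.1500

0.15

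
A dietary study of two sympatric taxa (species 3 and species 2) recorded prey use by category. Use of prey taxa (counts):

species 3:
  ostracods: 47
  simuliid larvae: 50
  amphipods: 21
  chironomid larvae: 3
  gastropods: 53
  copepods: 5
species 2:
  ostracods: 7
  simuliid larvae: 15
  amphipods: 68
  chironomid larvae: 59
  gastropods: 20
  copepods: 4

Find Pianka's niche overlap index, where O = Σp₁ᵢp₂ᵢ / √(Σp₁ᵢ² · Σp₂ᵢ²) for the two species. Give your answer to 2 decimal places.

0.45

Proportions for species 3 (n=179): 47/179=0.2626, 50/179=0.2793, 21/179=0.1173, 3/179=0.0168, 53/179=0.2961, 5/179=0.0279
Proportions for species 2 (n=173): 7/173=0.0405, 15/173=0.0867, 68/173=0.3931, 59/173=0.3410, 20/173=0.1156, 4/173=0.0231
Σ p₁ᵢp₂ᵢ = 0.010635 + 0.024215 + 0.046111 + 0.005729 + 0.034229 + 0.000644 = 0.121563
Σp_1ᵢ² = 0.2626² + 0.2793² + 0.1173² + 0.0168² + 0.2961² + 0.0279² = 0.068959 + 0.078008 + 0.013759 + 0.000282 + 0.087675 + 0.000778 = 0.249461
Σp_2ᵢ² = 0.0405² + 0.0867² + 0.3931² + 0.3410² + 0.1156² + 0.0231² = 0.001640 + 0.007517 + 0.154528 + 0.116281 + 0.013363 + 0.000534 = 0.293863
O = 0.121563 / √(0.249461 × 0.293863) = 0.121563 / 0.2707533 = 0.4490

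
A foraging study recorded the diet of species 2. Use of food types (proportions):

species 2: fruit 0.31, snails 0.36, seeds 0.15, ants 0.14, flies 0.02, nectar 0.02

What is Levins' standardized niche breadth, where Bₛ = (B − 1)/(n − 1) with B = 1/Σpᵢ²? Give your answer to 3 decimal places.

0.545

Σpᵢ² = 0.31² + 0.36² + 0.15² + 0.14² + 0.02² + 0.02² = 0.0961 + 0.1296 + 0.0225 + 0.0196 + 0.0004 + 0.0004 = 0.2686
B = 1 / 0.2686 = 3.72301
Bₛ = (B − 1)/(n − 1) = (3.72301 − 1)/(6 − 1) = 2.72301/5 = 0.54460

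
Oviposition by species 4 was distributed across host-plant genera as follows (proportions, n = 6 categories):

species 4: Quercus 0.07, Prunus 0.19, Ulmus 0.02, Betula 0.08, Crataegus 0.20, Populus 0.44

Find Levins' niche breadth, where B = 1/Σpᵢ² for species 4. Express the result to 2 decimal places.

3.55

Σpᵢ² = 0.07² + 0.19² + 0.02² + 0.08² + 0.20² + 0.44² = 0.0049 + 0.0361 + 0.0004 + 0.0064 + 0.0400 + 0.1936 = 0.2814
B = 1 / 0.2814 = 3.5537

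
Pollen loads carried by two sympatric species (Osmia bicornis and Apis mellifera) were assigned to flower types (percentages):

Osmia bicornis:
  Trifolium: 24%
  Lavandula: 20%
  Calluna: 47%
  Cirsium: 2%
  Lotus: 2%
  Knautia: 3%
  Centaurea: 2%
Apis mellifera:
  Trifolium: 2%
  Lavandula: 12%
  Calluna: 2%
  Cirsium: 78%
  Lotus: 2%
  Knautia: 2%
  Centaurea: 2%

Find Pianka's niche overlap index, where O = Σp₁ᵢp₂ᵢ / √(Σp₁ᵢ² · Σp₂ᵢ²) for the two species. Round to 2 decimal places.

Convert percentages to proportions (divide by 100).
Σ p₁ᵢp₂ᵢ = 0.0048 + 0.0240 + 0.0094 + 0.0156 + 0.0004 + 0.0006 + 0.0004 = 0.0552
Σp_1ᵢ² = 0.24² + 0.20² + 0.47² + 0.02² + 0.02² + 0.03² + 0.02² = 0.0576 + 0.0400 + 0.2209 + 0.0004 + 0.0004 + 0.0009 + 0.0004 = 0.3206
Σp_2ᵢ² = 0.02² + 0.12² + 0.02² + 0.78² + 0.02² + 0.02² + 0.02² = 0.0004 + 0.0144 + 0.0004 + 0.6084 + 0.0004 + 0.0004 + 0.0004 = 0.6248
O = 0.0552 / √(0.3206 × 0.6248) = 0.0552 / 0.44756 = 0.1233

0.12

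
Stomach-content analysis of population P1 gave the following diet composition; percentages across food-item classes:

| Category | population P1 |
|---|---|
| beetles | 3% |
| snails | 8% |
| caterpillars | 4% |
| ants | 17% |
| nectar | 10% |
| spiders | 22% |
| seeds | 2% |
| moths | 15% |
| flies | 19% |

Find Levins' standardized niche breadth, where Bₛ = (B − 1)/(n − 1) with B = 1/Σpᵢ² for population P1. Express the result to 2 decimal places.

0.68

Convert percentages to proportions (divide by 100).
Σpᵢ² = 0.03² + 0.08² + 0.04² + 0.17² + 0.10² + 0.22² + 0.02² + 0.15² + 0.19² = 0.0009 + 0.0064 + 0.0016 + 0.0289 + 0.0100 + 0.0484 + 0.0004 + 0.0225 + 0.0361 = 0.1552
B = 1 / 0.1552 = 6.4433
Bₛ = (B − 1)/(n − 1) = (6.4433 − 1)/(9 − 1) = 5.4433/8 = 0.6804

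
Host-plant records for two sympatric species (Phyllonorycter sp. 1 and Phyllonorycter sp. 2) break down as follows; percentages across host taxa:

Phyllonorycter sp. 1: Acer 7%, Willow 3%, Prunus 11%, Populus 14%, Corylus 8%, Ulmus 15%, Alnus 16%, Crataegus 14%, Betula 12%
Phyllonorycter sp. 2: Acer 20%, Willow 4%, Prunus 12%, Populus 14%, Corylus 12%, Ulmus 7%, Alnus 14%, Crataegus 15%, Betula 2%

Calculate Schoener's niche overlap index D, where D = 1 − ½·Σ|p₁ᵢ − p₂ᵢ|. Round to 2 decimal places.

0.80

Convert percentages to proportions (divide by 100).
Σ|p₁ᵢ − p₂ᵢ| = 0.13 + 0.01 + 0.01 + 0.00 + 0.04 + 0.08 + 0.02 + 0.01 + 0.10 = 0.40
D = 1 − ½ × 0.40 = 1 − 0.200 = 0.8000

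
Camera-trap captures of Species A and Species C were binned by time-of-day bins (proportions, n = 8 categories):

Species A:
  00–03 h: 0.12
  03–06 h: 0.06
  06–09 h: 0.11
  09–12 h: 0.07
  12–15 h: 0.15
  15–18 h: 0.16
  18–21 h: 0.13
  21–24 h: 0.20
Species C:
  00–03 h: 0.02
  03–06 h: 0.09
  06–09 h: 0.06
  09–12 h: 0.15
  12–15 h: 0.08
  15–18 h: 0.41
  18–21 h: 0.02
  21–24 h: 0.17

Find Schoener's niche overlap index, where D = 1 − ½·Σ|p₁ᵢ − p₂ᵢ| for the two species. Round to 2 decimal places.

Σ|p₁ᵢ − p₂ᵢ| = 0.10 + 0.03 + 0.05 + 0.08 + 0.07 + 0.25 + 0.11 + 0.03 = 0.72
D = 1 − ½ × 0.72 = 1 − 0.360 = 0.6400

0.64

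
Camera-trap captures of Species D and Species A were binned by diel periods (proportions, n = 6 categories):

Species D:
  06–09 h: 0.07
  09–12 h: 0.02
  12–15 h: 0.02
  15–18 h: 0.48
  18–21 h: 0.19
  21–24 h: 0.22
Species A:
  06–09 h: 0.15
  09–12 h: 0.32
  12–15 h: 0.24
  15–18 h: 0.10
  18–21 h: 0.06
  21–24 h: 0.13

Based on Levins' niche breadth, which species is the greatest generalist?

Σp_Dᵢ² = 0.07² + 0.02² + 0.02² + 0.48² + 0.19² + 0.22² = 0.0049 + 0.0004 + 0.0004 + 0.2304 + 0.0361 + 0.0484 = 0.3206
B_D = 1 / 0.3206 = 3.1192
Σp_Aᵢ² = 0.15² + 0.32² + 0.24² + 0.10² + 0.06² + 0.13² = 0.0225 + 0.1024 + 0.0576 + 0.0100 + 0.0036 + 0.0169 = 0.2130
B_A = 1 / 0.2130 = 4.6948
Highest B → broadest niche (most generalist): Species A (B = 4.69).

Species A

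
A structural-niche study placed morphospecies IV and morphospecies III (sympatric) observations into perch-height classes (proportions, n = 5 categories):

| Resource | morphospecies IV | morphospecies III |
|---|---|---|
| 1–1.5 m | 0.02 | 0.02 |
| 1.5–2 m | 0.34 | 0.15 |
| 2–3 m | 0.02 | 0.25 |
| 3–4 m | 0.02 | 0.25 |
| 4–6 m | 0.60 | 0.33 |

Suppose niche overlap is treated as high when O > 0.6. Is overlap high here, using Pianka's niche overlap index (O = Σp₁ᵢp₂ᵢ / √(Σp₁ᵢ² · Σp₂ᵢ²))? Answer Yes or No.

Yes

Σ p₁ᵢp₂ᵢ = 0.0004 + 0.0510 + 0.0050 + 0.0050 + 0.1980 = 0.2594
Σp_1ᵢ² = 0.02² + 0.34² + 0.02² + 0.02² + 0.60² = 0.0004 + 0.1156 + 0.0004 + 0.0004 + 0.3600 = 0.4768
Σp_2ᵢ² = 0.02² + 0.15² + 0.25² + 0.25² + 0.33² = 0.0004 + 0.0225 + 0.0625 + 0.0625 + 0.1089 = 0.2568
O = 0.2594 / √(0.4768 × 0.2568) = 0.2594 / 0.34992 = 0.7413
O = 0.7413 > 0.6 → Yes.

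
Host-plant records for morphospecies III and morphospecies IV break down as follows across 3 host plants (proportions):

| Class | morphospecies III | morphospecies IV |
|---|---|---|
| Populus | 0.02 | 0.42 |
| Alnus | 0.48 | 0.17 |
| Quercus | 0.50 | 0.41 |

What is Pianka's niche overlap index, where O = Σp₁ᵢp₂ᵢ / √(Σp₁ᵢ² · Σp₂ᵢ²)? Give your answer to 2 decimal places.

0.70

Σ p₁ᵢp₂ᵢ = 0.0084 + 0.0816 + 0.2050 = 0.2950
Σp_1ᵢ² = 0.02² + 0.48² + 0.50² = 0.0004 + 0.2304 + 0.2500 = 0.4808
Σp_2ᵢ² = 0.42² + 0.17² + 0.41² = 0.1764 + 0.0289 + 0.1681 = 0.3734
O = 0.2950 / √(0.4808 × 0.3734) = 0.2950 / 0.42371 = 0.6962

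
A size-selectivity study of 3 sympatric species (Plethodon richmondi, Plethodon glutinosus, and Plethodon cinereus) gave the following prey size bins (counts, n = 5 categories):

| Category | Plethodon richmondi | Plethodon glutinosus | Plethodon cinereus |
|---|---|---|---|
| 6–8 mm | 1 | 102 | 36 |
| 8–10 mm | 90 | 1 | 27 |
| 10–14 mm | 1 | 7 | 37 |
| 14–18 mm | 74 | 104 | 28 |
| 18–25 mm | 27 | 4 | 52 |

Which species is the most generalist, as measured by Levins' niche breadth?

Proportions for Plethodon richmondi (n=193): 1/193=0.0052, 90/193=0.4663, 1/193=0.0052, 74/193=0.3834, 27/193=0.1399
Proportions for Plethodon glutinosus (n=218): 102/218=0.4679, 1/218=0.0046, 7/218=0.0321, 104/218=0.4771, 4/218=0.0183
Proportions for Plethodon cinereus (n=180): 36/180=0.2000, 27/180=0.1500, 37/180=0.2056, 28/180=0.1556, 52/180=0.2889
Σp_richᵢ² = 0.0052² + 0.4663² + 0.0052² + 0.3834² + 0.1399² = 0.000027 + 0.217436 + 0.000027 + 0.146996 + 0.019572 = 0.384058
B_rich = 1 / 0.384058 = 2.6038
Σp_glutᵢ² = 0.4679² + 0.0046² + 0.0321² + 0.4771² + 0.0183² = 0.218930 + 0.000021 + 0.001030 + 0.227624 + 0.000335 = 0.447940
B_glut = 1 / 0.447940 = 2.2324
Σp_cineᵢ² = 0.2000² + 0.1500² + 0.2056² + 0.1556² + 0.2889² = 0.040000 + 0.022500 + 0.042271 + 0.024211 + 0.083463 = 0.212445
B_cine = 1 / 0.212445 = 4.7071
Highest B → broadest niche (most generalist): Plethodon cinereus (B = 4.71).

Plethodon cinereus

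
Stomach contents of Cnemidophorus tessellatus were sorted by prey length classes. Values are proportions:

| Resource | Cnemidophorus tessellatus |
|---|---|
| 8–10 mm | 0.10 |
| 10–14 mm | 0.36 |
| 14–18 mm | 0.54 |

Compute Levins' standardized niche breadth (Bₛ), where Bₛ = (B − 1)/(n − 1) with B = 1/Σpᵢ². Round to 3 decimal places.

0.660

Σpᵢ² = 0.10² + 0.36² + 0.54² = 0.0100 + 0.1296 + 0.2916 = 0.4312
B = 1 / 0.4312 = 2.31911
Bₛ = (B − 1)/(n − 1) = (2.31911 − 1)/(3 − 1) = 1.31911/2 = 0.65956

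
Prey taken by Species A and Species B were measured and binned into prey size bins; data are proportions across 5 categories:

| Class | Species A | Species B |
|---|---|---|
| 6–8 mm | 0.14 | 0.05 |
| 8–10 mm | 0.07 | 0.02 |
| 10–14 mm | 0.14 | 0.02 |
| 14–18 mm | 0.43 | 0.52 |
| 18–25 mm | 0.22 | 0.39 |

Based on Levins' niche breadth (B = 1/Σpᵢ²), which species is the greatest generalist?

Species A

Σp_Aᵢ² = 0.14² + 0.07² + 0.14² + 0.43² + 0.22² = 0.0196 + 0.0049 + 0.0196 + 0.1849 + 0.0484 = 0.2774
B_A = 1 / 0.2774 = 3.6049
Σp_Bᵢ² = 0.05² + 0.02² + 0.02² + 0.52² + 0.39² = 0.0025 + 0.0004 + 0.0004 + 0.2704 + 0.1521 = 0.4258
B_B = 1 / 0.4258 = 2.3485
Highest B → broadest niche (most generalist): Species A (B = 3.60).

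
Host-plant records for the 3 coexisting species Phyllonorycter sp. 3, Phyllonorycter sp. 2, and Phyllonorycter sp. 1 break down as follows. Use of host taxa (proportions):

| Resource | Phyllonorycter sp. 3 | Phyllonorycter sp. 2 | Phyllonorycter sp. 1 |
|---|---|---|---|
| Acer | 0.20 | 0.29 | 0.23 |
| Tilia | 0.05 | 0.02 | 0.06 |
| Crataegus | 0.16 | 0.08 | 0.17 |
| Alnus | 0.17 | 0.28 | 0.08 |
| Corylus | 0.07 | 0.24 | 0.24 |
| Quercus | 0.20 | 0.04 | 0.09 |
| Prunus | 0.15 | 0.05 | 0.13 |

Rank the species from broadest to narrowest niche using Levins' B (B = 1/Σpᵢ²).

Phyllonorycter sp. 3 > Phyllonorycter sp. 1 > Phyllonorycter sp. 2

Σp_3ᵢ² = 0.20² + 0.05² + 0.16² + 0.17² + 0.07² + 0.20² + 0.15² = 0.0400 + 0.0025 + 0.0256 + 0.0289 + 0.0049 + 0.0400 + 0.0225 = 0.1644
B_3 = 1 / 0.1644 = 6.0827
Σp_2ᵢ² = 0.29² + 0.02² + 0.08² + 0.28² + 0.24² + 0.04² + 0.05² = 0.0841 + 0.0004 + 0.0064 + 0.0784 + 0.0576 + 0.0016 + 0.0025 = 0.2310
B_2 = 1 / 0.2310 = 4.3290
Σp_1ᵢ² = 0.23² + 0.06² + 0.17² + 0.08² + 0.24² + 0.09² + 0.13² = 0.0529 + 0.0036 + 0.0289 + 0.0064 + 0.0576 + 0.0081 + 0.0169 = 0.1744
B_1 = 1 / 0.1744 = 5.7339
Ranking by B (broadest → narrowest): Phyllonorycter sp. 3 (6.08) > Phyllonorycter sp. 1 (5.73) > Phyllonorycter sp. 2 (4.33)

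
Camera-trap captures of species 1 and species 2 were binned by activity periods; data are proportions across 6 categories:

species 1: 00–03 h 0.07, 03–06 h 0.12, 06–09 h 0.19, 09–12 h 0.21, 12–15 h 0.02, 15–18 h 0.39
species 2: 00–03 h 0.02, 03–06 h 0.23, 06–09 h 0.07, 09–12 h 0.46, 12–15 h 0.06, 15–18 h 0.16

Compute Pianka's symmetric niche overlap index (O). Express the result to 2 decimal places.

Σ p₁ᵢp₂ᵢ = 0.0014 + 0.0276 + 0.0133 + 0.0966 + 0.0012 + 0.0624 = 0.2025
Σp_1ᵢ² = 0.07² + 0.12² + 0.19² + 0.21² + 0.02² + 0.39² = 0.0049 + 0.0144 + 0.0361 + 0.0441 + 0.0004 + 0.1521 = 0.2520
Σp_2ᵢ² = 0.02² + 0.23² + 0.07² + 0.46² + 0.06² + 0.16² = 0.0004 + 0.0529 + 0.0049 + 0.2116 + 0.0036 + 0.0256 = 0.2990
O = 0.2025 / √(0.2520 × 0.2990) = 0.2025 / 0.27450 = 0.7377

0.74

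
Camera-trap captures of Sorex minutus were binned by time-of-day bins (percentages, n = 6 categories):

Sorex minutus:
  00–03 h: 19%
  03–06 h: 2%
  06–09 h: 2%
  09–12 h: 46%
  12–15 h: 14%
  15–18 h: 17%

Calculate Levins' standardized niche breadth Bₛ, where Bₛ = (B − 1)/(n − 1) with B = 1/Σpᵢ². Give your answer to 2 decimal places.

Convert percentages to proportions (divide by 100).
Σpᵢ² = 0.19² + 0.02² + 0.02² + 0.46² + 0.14² + 0.17² = 0.0361 + 0.0004 + 0.0004 + 0.2116 + 0.0196 + 0.0289 = 0.2970
B = 1 / 0.2970 = 3.3670
Bₛ = (B − 1)/(n − 1) = (3.3670 − 1)/(6 − 1) = 2.3670/5 = 0.4734

0.47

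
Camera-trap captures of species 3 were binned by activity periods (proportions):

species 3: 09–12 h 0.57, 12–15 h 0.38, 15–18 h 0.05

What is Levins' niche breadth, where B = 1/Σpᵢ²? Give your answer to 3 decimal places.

2.120

Σpᵢ² = 0.57² + 0.38² + 0.05² = 0.3249 + 0.1444 + 0.0025 = 0.4718
B = 1 / 0.4718 = 2.11954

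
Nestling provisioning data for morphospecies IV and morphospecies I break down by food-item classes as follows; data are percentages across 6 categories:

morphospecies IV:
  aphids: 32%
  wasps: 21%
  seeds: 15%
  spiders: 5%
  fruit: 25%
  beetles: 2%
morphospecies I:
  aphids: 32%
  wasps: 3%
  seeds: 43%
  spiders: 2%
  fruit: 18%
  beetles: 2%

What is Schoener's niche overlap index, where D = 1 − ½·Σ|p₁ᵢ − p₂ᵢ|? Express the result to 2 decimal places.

0.72

Convert percentages to proportions (divide by 100).
Σ|p₁ᵢ − p₂ᵢ| = 0.00 + 0.18 + 0.28 + 0.03 + 0.07 + 0.00 = 0.56
D = 1 − ½ × 0.56 = 1 − 0.280 = 0.7200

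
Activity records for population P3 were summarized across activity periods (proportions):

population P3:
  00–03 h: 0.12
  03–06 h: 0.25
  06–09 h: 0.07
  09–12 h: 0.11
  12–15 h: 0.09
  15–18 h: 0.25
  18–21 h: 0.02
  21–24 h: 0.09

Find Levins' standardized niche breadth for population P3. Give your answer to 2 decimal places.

Σpᵢ² = 0.12² + 0.25² + 0.07² + 0.11² + 0.09² + 0.25² + 0.02² + 0.09² = 0.0144 + 0.0625 + 0.0049 + 0.0121 + 0.0081 + 0.0625 + 0.0004 + 0.0081 = 0.1730
B = 1 / 0.1730 = 5.7803
Bₛ = (B − 1)/(n − 1) = (5.7803 − 1)/(8 − 1) = 4.7803/7 = 0.6829

0.68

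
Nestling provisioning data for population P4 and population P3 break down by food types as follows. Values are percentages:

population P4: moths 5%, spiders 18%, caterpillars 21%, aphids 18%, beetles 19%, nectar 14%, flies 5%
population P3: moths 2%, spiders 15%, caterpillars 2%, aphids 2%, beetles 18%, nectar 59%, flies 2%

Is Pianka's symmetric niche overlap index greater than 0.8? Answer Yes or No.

Convert percentages to proportions (divide by 100).
Σ p₁ᵢp₂ᵢ = 0.0010 + 0.0270 + 0.0042 + 0.0036 + 0.0342 + 0.0826 + 0.0010 = 0.1536
Σp_1ᵢ² = 0.05² + 0.18² + 0.21² + 0.18² + 0.19² + 0.14² + 0.05² = 0.0025 + 0.0324 + 0.0441 + 0.0324 + 0.0361 + 0.0196 + 0.0025 = 0.1696
Σp_2ᵢ² = 0.02² + 0.15² + 0.02² + 0.02² + 0.18² + 0.59² + 0.02² = 0.0004 + 0.0225 + 0.0004 + 0.0004 + 0.0324 + 0.3481 + 0.0004 = 0.4046
O = 0.1536 / √(0.1696 × 0.4046) = 0.1536 / 0.26195 = 0.5864
O = 0.5864 < 0.8 → No.

No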